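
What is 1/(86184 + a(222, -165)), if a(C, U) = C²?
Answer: 1/135468 ≈ 7.3818e-6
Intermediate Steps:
1/(86184 + a(222, -165)) = 1/(86184 + 222²) = 1/(86184 + 49284) = 1/135468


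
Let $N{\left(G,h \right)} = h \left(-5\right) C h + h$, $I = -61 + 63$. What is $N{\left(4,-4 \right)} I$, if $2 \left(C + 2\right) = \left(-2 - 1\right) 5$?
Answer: $1512$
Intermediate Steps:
$C = - \frac{19}{2}$ ($C = -2 + \frac{\left(-2 - 1\right) 5}{2} = -2 + \frac{\left(-3\right) 5}{2} = -2 + \frac{1}{2} \left(-15\right) = -2 - \frac{15}{2} = - \frac{19}{2} \approx -9.5$)
$I = 2$
$N{\left(G,h \right)} = h + \frac{95 h^{2}}{2}$ ($N{\left(G,h \right)} = h \left(-5\right) \left(- \frac{19}{2}\right) h + h = - 5 h \left(- \frac{19}{2}\right) h + h = \frac{95 h}{2} h + h = \frac{95 h^{2}}{2} + h = h + \frac{95 h^{2}}{2}$)
$N{\left(4,-4 \right)} I = \frac{1}{2} \left(-4\right) \left(2 + 95 \left(-4\right)\right) 2 = \frac{1}{2} \left(-4\right) \left(2 - 380\right) 2 = \frac{1}{2} \left(-4\right) \left(-378\right) 2 = 756 \cdot 2 = 1512$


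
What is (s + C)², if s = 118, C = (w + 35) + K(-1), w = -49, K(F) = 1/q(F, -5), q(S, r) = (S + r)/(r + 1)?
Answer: 98596/9 ≈ 10955.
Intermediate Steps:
q(S, r) = (S + r)/(1 + r)
K(F) = 1/(5/4 - F/4) (K(F) = 1/((F - 5)/(1 - 5)) = 1/((-5 + F)/(-4)) = 1/(-(-5 + F)/4) = 1/(5/4 - F/4))
C = -40/3 (C = (-49 + 35) + 4/(5 - 1*(-1)) = -14 + 4/(5 + 1) = -14 + 4/6 = -14 + 4*(⅙) = -14 + ⅔ = -40/3 ≈ -13.333)
(s + C)² = (118 - 40/3)² = (314/3)² = 98596/9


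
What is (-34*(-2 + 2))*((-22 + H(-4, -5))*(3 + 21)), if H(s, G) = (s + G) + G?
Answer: 0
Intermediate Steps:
H(s, G) = s + 2*G (H(s, G) = (G + s) + G = s + 2*G)
(-34*(-2 + 2))*((-22 + H(-4, -5))*(3 + 21)) = (-34*(-2 + 2))*((-22 + (-4 + 2*(-5)))*(3 + 21)) = (-34*0)*((-22 + (-4 - 10))*24) = 0*((-22 - 14)*24) = 0*(-36*24) = 0*(-864) = 0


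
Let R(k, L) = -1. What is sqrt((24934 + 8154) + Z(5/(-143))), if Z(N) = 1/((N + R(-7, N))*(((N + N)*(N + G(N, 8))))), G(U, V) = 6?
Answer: sqrt(13184462230750470)/631220 ≈ 181.91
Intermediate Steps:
Z(N) = 1/(2*N*(-1 + N)*(6 + N)) (Z(N) = 1/((N - 1)*(((N + N)*(N + 6)))) = 1/((-1 + N)*(((2*N)*(6 + N)))) = 1/((-1 + N)*((2*N*(6 + N)))) = (1/(2*N*(6 + N)))/(-1 + N) = 1/(2*N*(-1 + N)*(6 + N)))
sqrt((24934 + 8154) + Z(5/(-143))) = sqrt((24934 + 8154) + 1/(2*((5/(-143)))*(-6 + (5/(-143))**2 + 5*(5/(-143))))) = sqrt(33088 + 1/(2*((5*(-1/143)))*(-6 + (5*(-1/143))**2 + 5*(5*(-1/143))))) = sqrt(33088 + 1/(2*(-5/143)*(-6 + (-5/143)**2 + 5*(-5/143)))) = sqrt(33088 + (1/2)*(-143/5)/(-6 + 25/20449 - 25/143)) = sqrt(33088 + (1/2)*(-143/5)/(-126244/20449)) = sqrt(33088 + (1/2)*(-143/5)*(-20449/126244)) = sqrt(33088 + 2924207/1262440) = sqrt(41774538927/1262440) = sqrt(13184462230750470)/631220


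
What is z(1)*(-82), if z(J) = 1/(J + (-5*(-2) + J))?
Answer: -41/6 ≈ -6.8333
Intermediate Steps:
z(J) = 1/(10 + 2*J) (z(J) = 1/(J + (10 + J)) = 1/(10 + 2*J))
z(1)*(-82) = (1/(2*(5 + 1)))*(-82) = ((½)/6)*(-82) = ((½)*(⅙))*(-82) = (1/12)*(-82) = -41/6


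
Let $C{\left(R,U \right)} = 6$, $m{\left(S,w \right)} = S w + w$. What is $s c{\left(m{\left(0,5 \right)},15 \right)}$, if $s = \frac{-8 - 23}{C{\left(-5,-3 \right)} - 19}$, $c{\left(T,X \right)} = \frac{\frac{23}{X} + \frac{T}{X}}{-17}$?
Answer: $- \frac{868}{3315} \approx -0.26184$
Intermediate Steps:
$m{\left(S,w \right)} = w + S w$
$c{\left(T,X \right)} = - \frac{23}{17 X} - \frac{T}{17 X}$ ($c{\left(T,X \right)} = \left(\frac{23}{X} + \frac{T}{X}\right) \left(- \frac{1}{17}\right) = - \frac{23}{17 X} - \frac{T}{17 X}$)
$s = \frac{31}{13}$ ($s = \frac{-8 - 23}{6 - 19} = - \frac{31}{-13} = \left(-31\right) \left(- \frac{1}{13}\right) = \frac{31}{13} \approx 2.3846$)
$s c{\left(m{\left(0,5 \right)},15 \right)} = \frac{31 \frac{-23 - 5 \left(1 + 0\right)}{17 \cdot 15}}{13} = \frac{31 \cdot \frac{1}{17} \cdot \frac{1}{15} \left(-23 - 5 \cdot 1\right)}{13} = \frac{31 \cdot \frac{1}{17} \cdot \frac{1}{15} \left(-23 - 5\right)}{13} = \frac{31 \cdot \frac{1}{17} \cdot \frac{1}{15} \left(-28\right)}{13} = \frac{31}{13} \left(- \frac{28}{255}\right) = - \frac{868}{3315}$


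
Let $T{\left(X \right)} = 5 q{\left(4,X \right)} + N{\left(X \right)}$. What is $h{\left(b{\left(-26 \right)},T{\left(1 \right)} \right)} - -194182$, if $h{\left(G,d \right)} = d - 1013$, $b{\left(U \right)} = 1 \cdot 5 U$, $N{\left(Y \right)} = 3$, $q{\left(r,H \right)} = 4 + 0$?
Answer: $193192$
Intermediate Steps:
$q{\left(r,H \right)} = 4$
$T{\left(X \right)} = 23$ ($T{\left(X \right)} = 5 \cdot 4 + 3 = 20 + 3 = 23$)
$b{\left(U \right)} = 5 U$
$h{\left(G,d \right)} = -1013 + d$
$h{\left(b{\left(-26 \right)},T{\left(1 \right)} \right)} - -194182 = \left(-1013 + 23\right) - -194182 = -990 + 194182 = 193192$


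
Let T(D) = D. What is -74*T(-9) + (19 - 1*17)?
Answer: 668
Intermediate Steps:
-74*T(-9) + (19 - 1*17) = -74*(-9) + (19 - 1*17) = 666 + (19 - 17) = 666 + 2 = 668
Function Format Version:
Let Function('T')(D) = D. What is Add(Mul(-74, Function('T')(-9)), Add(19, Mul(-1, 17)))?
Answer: 668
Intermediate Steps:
Add(Mul(-74, Function('T')(-9)), Add(19, Mul(-1, 17))) = Add(Mul(-74, -9), Add(19, Mul(-1, 17))) = Add(666, Add(19, -17)) = Add(666, 2) = 668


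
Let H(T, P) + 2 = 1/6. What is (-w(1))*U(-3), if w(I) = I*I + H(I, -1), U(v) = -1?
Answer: -⅚ ≈ -0.83333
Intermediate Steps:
H(T, P) = -11/6 (H(T, P) = -2 + 1/6 = -2 + ⅙ = -11/6)
w(I) = -11/6 + I² (w(I) = I*I - 11/6 = I² - 11/6 = -11/6 + I²)
(-w(1))*U(-3) = -(-11/6 + 1²)*(-1) = -(-11/6 + 1)*(-1) = -1*(-⅚)*(-1) = (⅚)*(-1) = -⅚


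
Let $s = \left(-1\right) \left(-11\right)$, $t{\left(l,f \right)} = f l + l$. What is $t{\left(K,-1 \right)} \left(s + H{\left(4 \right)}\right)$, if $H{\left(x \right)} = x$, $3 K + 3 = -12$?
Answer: $0$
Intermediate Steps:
$K = -5$ ($K = -1 + \frac{1}{3} \left(-12\right) = -1 - 4 = -5$)
$t{\left(l,f \right)} = l + f l$
$s = 11$
$t{\left(K,-1 \right)} \left(s + H{\left(4 \right)}\right) = - 5 \left(1 - 1\right) \left(11 + 4\right) = \left(-5\right) 0 \cdot 15 = 0 \cdot 15 = 0$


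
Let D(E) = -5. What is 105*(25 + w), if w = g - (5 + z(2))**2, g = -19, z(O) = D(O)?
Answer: 630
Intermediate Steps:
z(O) = -5
w = -19 (w = -19 - (5 - 5)**2 = -19 - 1*0**2 = -19 - 1*0 = -19 + 0 = -19)
105*(25 + w) = 105*(25 - 19) = 105*6 = 630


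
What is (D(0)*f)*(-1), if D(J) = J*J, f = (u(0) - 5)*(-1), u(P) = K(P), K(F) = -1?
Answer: 0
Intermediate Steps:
u(P) = -1
f = 6 (f = (-1 - 5)*(-1) = -6*(-1) = 6)
D(J) = J²
(D(0)*f)*(-1) = (0²*6)*(-1) = (0*6)*(-1) = 0*(-1) = 0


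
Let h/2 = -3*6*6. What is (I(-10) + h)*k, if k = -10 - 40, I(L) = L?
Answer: 11300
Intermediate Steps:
k = -50
h = -216 (h = 2*(-3*6*6) = 2*(-18*6) = 2*(-108) = -216)
(I(-10) + h)*k = (-10 - 216)*(-50) = -226*(-50) = 11300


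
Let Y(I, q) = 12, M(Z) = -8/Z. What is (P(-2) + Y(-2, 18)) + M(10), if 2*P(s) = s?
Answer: 51/5 ≈ 10.200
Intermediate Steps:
P(s) = s/2
(P(-2) + Y(-2, 18)) + M(10) = ((½)*(-2) + 12) - 8/10 = (-1 + 12) - 8*⅒ = 11 - ⅘ = 51/5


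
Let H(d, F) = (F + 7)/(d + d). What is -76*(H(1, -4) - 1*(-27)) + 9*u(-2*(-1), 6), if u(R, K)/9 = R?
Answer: -2004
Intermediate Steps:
u(R, K) = 9*R
H(d, F) = (7 + F)/(2*d) (H(d, F) = (7 + F)/((2*d)) = (7 + F)*(1/(2*d)) = (7 + F)/(2*d))
-76*(H(1, -4) - 1*(-27)) + 9*u(-2*(-1), 6) = -76*((½)*(7 - 4)/1 - 1*(-27)) + 9*(9*(-2*(-1))) = -76*((½)*1*3 + 27) + 9*(9*2) = -76*(3/2 + 27) + 9*18 = -76*57/2 + 162 = -2166 + 162 = -2004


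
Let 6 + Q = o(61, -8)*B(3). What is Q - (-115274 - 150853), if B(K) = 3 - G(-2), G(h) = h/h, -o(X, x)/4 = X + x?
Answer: 265697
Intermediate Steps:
o(X, x) = -4*X - 4*x (o(X, x) = -4*(X + x) = -4*X - 4*x)
G(h) = 1
B(K) = 2 (B(K) = 3 - 1*1 = 3 - 1 = 2)
Q = -430 (Q = -6 + (-4*61 - 4*(-8))*2 = -6 + (-244 + 32)*2 = -6 - 212*2 = -6 - 424 = -430)
Q - (-115274 - 150853) = -430 - (-115274 - 150853) = -430 - 1*(-266127) = -430 + 266127 = 265697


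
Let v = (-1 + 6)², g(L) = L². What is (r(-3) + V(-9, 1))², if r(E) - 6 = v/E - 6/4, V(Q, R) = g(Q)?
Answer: 214369/36 ≈ 5954.7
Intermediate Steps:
V(Q, R) = Q²
v = 25 (v = 5² = 25)
r(E) = 9/2 + 25/E (r(E) = 6 + (25/E - 6/4) = 6 + (25/E - 6*¼) = 6 + (25/E - 3/2) = 6 + (-3/2 + 25/E) = 9/2 + 25/E)
(r(-3) + V(-9, 1))² = ((9/2 + 25/(-3)) + (-9)²)² = ((9/2 + 25*(-⅓)) + 81)² = ((9/2 - 25/3) + 81)² = (-23/6 + 81)² = (463/6)² = 214369/36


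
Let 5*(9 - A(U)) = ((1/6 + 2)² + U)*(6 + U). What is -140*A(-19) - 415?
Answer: 31790/9 ≈ 3532.2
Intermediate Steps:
A(U) = 9 - (6 + U)*(169/36 + U)/5 (A(U) = 9 - ((1/6 + 2)² + U)*(6 + U)/5 = 9 - ((⅙ + 2)² + U)*(6 + U)/5 = 9 - ((13/6)² + U)*(6 + U)/5 = 9 - (169/36 + U)*(6 + U)/5 = 9 - (6 + U)*(169/36 + U)/5)
-140*A(-19) - 415 = -140*(101/30 - 77/36*(-19) - ⅕*(-19)²) - 415 = -140*(101/30 + 1463/36 - ⅕*361) - 415 = -140*(101/30 + 1463/36 - 361/5) - 415 = -140*(-1015/36) - 415 = 35525/9 - 415 = 31790/9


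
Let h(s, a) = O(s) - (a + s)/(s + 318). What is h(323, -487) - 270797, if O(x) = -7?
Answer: -173585200/641 ≈ -2.7080e+5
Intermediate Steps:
h(s, a) = -7 - (a + s)/(318 + s) (h(s, a) = -7 - (a + s)/(s + 318) = -7 - (a + s)/(318 + s))
h(323, -487) - 270797 = (-2226 - 1*(-487) - 8*323)/(318 + 323) - 270797 = (-2226 + 487 - 2584)/641 - 270797 = (1/641)*(-4323) - 270797 = -4323/641 - 270797 = -173585200/641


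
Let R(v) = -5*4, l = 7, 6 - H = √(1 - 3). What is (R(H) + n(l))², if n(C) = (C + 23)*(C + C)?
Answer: 160000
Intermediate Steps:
H = 6 - I*√2 (H = 6 - √(1 - 3) = 6 - √(-2) = 6 - I*√2 ≈ 6.0 - 1.4142*I)
n(C) = 2*C*(23 + C) (n(C) = (23 + C)*(2*C) = 2*C*(23 + C))
R(v) = -20
(R(H) + n(l))² = (-20 + 2*7*(23 + 7))² = (-20 + 2*7*30)² = (-20 + 420)² = 400² = 160000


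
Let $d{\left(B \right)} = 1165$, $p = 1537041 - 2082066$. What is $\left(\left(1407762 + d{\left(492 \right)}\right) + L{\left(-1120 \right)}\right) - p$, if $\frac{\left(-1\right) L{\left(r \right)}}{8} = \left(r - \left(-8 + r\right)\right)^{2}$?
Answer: $1953440$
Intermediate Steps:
$p = -545025$ ($p = 1537041 - 2082066 = -545025$)
$L{\left(r \right)} = -512$ ($L{\left(r \right)} = - 8 \left(r - \left(-8 + r\right)\right)^{2} = - 8 \cdot 8^{2} = \left(-8\right) 64 = -512$)
$\left(\left(1407762 + d{\left(492 \right)}\right) + L{\left(-1120 \right)}\right) - p = \left(\left(1407762 + 1165\right) - 512\right) - -545025 = \left(1408927 - 512\right) + 545025 = 1408415 + 545025 = 1953440$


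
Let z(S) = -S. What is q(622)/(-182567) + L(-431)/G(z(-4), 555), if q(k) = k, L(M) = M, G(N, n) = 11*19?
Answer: -651375/315343 ≈ -2.0656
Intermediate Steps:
G(N, n) = 209
q(622)/(-182567) + L(-431)/G(z(-4), 555) = 622/(-182567) - 431/209 = 622*(-1/182567) - 431*1/209 = -622/182567 - 431/209 = -651375/315343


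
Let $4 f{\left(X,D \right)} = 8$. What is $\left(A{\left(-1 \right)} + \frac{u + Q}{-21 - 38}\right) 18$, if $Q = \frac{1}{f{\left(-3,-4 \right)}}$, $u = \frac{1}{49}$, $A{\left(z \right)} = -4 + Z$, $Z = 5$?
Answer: $\frac{51579}{2891} \approx 17.841$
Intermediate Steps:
$f{\left(X,D \right)} = 2$ ($f{\left(X,D \right)} = \frac{1}{4} \cdot 8 = 2$)
$A{\left(z \right)} = 1$ ($A{\left(z \right)} = -4 + 5 = 1$)
$u = \frac{1}{49} \approx 0.020408$
$Q = \frac{1}{2} \approx 0.5$
$\left(A{\left(-1 \right)} + \frac{u + Q}{-21 - 38}\right) 18 = \left(1 + \frac{\frac{1}{49} + \frac{1}{2}}{-21 - 38}\right) 18 = \left(1 + \frac{51}{98 \left(-59\right)}\right) 18 = \left(1 + \frac{51}{98} \left(- \frac{1}{59}\right)\right) 18 = \left(1 - \frac{51}{5782}\right) 18 = \frac{5731}{5782} \cdot 18 = \frac{51579}{2891}$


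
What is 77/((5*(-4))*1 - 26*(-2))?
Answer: 77/32 ≈ 2.4063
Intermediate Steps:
77/((5*(-4))*1 - 26*(-2)) = 77/(-20*1 + 52) = 77/(-20 + 52) = 77/32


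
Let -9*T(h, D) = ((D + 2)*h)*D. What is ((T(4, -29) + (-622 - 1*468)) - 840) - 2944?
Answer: -5222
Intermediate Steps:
T(h, D) = -D*h*(2 + D)/9 (T(h, D) = -(D + 2)*h*D/9 = -(2 + D)*h*D/9 = -h*(2 + D)*D/9 = -D*h*(2 + D)/9)
((T(4, -29) + (-622 - 1*468)) - 840) - 2944 = ((-⅑*(-29)*4*(2 - 29) + (-622 - 1*468)) - 840) - 2944 = ((-⅑*(-29)*4*(-27) + (-622 - 468)) - 840) - 2944 = ((-348 - 1090) - 840) - 2944 = (-1438 - 840) - 2944 = -2278 - 2944 = -5222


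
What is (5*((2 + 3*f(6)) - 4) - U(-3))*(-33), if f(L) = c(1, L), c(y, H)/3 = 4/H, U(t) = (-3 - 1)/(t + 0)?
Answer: -616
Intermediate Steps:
U(t) = -4/t
c(y, H) = 12/H (c(y, H) = 3*(4/H) = 12/H)
f(L) = 12/L
(5*((2 + 3*f(6)) - 4) - U(-3))*(-33) = (5*((2 + 3*(12/6)) - 4) - (-4)/(-3))*(-33) = (5*((2 + 3*(12*(⅙))) - 4) - (-4)*(-1)/3)*(-33) = (5*((2 + 3*2) - 4) - 1*4/3)*(-33) = (5*((2 + 6) - 4) - 4/3)*(-33) = (5*(8 - 4) - 4/3)*(-33) = (5*4 - 4/3)*(-33) = (20 - 4/3)*(-33) = (56/3)*(-33) = -616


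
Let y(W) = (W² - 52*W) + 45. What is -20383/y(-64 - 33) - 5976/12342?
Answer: -5124349/2711126 ≈ -1.8901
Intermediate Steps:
y(W) = 45 + W² - 52*W
-20383/y(-64 - 33) - 5976/12342 = -20383/(45 + (-64 - 33)² - 52*(-64 - 33)) - 5976/12342 = -20383/(45 + (-97)² - 52*(-97)) - 5976*1/12342 = -20383/(45 + 9409 + 5044) - 996/2057 = -20383/14498 - 996/2057 = -20383*1/14498 - 996/2057 = -1853/1318 - 996/2057 = -5124349/2711126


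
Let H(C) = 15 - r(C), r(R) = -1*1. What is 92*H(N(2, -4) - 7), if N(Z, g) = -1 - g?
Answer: 1472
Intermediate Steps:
r(R) = -1
H(C) = 16 (H(C) = 15 - 1*(-1) = 15 + 1 = 16)
92*H(N(2, -4) - 7) = 92*16 = 1472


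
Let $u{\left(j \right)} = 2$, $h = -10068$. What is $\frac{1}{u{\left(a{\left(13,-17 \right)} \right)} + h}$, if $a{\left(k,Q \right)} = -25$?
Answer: $- \frac{1}{10066} \approx -9.9344 \cdot 10^{-5}$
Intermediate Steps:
$\frac{1}{u{\left(a{\left(13,-17 \right)} \right)} + h} = \frac{1}{2 - 10068} = \frac{1}{-10066} = - \frac{1}{10066}$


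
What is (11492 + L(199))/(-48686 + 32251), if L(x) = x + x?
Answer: -2378/3287 ≈ -0.72346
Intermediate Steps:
L(x) = 2*x
(11492 + L(199))/(-48686 + 32251) = (11492 + 2*199)/(-48686 + 32251) = (11492 + 398)/(-16435) = 11890*(-1/16435) = -2378/3287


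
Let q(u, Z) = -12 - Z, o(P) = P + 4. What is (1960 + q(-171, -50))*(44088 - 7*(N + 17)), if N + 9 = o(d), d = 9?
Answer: 87794118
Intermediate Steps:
o(P) = 4 + P
N = 4 (N = -9 + (4 + 9) = -9 + 13 = 4)
(1960 + q(-171, -50))*(44088 - 7*(N + 17)) = (1960 + (-12 - 1*(-50)))*(44088 - 7*(4 + 17)) = (1960 + (-12 + 50))*(44088 - 7*21) = (1960 + 38)*(44088 - 147) = 1998*43941 = 87794118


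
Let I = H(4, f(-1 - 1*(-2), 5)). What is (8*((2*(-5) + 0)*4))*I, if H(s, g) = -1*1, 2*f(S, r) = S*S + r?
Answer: 320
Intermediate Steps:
f(S, r) = r/2 + S²/2 (f(S, r) = (S*S + r)/2 = (S² + r)/2 = (r + S²)/2 = r/2 + S²/2)
H(s, g) = -1
I = -1
(8*((2*(-5) + 0)*4))*I = (8*((2*(-5) + 0)*4))*(-1) = (8*((-10 + 0)*4))*(-1) = (8*(-10*4))*(-1) = (8*(-40))*(-1) = -320*(-1) = 320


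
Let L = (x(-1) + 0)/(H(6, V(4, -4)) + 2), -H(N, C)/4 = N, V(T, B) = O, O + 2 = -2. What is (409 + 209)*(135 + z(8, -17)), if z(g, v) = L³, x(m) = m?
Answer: 444181629/5324 ≈ 83430.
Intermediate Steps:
O = -4 (O = -2 - 2 = -4)
V(T, B) = -4
H(N, C) = -4*N
L = 1/22 (L = (-1 + 0)/(-4*6 + 2) = -1/(-24 + 2) = -1/(-22) = -1*(-1/22) = 1/22 ≈ 0.045455)
z(g, v) = 1/10648 (z(g, v) = (1/22)³ = 1/10648)
(409 + 209)*(135 + z(8, -17)) = (409 + 209)*(135 + 1/10648) = 618*(1437481/10648) = 444181629/5324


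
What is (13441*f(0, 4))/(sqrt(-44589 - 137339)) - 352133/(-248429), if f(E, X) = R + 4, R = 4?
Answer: 352133/248429 - 26882*I*sqrt(45482)/22741 ≈ 1.4174 - 252.1*I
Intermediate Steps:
f(E, X) = 8 (f(E, X) = 4 + 4 = 8)
(13441*f(0, 4))/(sqrt(-44589 - 137339)) - 352133/(-248429) = (13441*8)/(sqrt(-44589 - 137339)) - 352133/(-248429) = 107528/(sqrt(-181928)) - 352133*(-1/248429) = 107528/((2*I*sqrt(45482))) + 352133/248429 = 107528*(-I*sqrt(45482)/90964) + 352133/248429 = -26882*I*sqrt(45482)/22741 + 352133/248429 = 352133/248429 - 26882*I*sqrt(45482)/22741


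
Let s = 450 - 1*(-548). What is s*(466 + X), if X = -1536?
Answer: -1067860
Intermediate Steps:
s = 998 (s = 450 + 548 = 998)
s*(466 + X) = 998*(466 - 1536) = 998*(-1070) = -1067860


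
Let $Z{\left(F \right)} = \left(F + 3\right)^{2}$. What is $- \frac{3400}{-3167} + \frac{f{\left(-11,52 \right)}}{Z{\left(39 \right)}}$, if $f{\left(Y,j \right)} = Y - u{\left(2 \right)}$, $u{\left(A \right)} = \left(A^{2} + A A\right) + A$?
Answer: $\frac{282433}{266028} \approx 1.0617$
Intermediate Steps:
$Z{\left(F \right)} = \left(3 + F\right)^{2}$
$u{\left(A \right)} = A + 2 A^{2}$ ($u{\left(A \right)} = \left(A^{2} + A^{2}\right) + A = 2 A^{2} + A = A + 2 A^{2}$)
$f{\left(Y,j \right)} = -10 + Y$ ($f{\left(Y,j \right)} = Y - 2 \left(1 + 2 \cdot 2\right) = Y - 2 \left(1 + 4\right) = Y - 2 \cdot 5 = Y - 10 = -10 + Y$)
$- \frac{3400}{-3167} + \frac{f{\left(-11,52 \right)}}{Z{\left(39 \right)}} = - \frac{3400}{-3167} + \frac{-10 - 11}{\left(3 + 39\right)^{2}} = \left(-3400\right) \left(- \frac{1}{3167}\right) - \frac{21}{42^{2}} = \frac{3400}{3167} - \frac{21}{1764} = \frac{3400}{3167} - \frac{1}{84} = \frac{282433}{266028}$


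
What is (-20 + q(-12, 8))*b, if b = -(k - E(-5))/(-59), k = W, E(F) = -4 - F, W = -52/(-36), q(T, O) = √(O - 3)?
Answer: -80/531 + 4*√5/531 ≈ -0.13381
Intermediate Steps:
q(T, O) = √(-3 + O)
W = 13/9 (W = -52*(-1/36) = 13/9 ≈ 1.4444)
k = 13/9 ≈ 1.4444
b = 4/531 (b = -(13/9 - (-4 - 1*(-5)))/(-59) = -(13/9 - (-4 + 5))*(-1)/59 = -(13/9 - 1*1)*(-1)/59 = -(13/9 - 1)*(-1)/59 = -4*(-1)/(9*59) = -1*(-4/531) = 4/531 ≈ 0.0075330)
(-20 + q(-12, 8))*b = (-20 + √(-3 + 8))*(4/531) = (-20 + √5)*(4/531) = -80/531 + 4*√5/531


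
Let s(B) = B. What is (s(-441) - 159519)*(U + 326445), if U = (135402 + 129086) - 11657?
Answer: -92660988960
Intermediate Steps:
U = 252831 (U = 264488 - 11657 = 252831)
(s(-441) - 159519)*(U + 326445) = (-441 - 159519)*(252831 + 326445) = -159960*579276 = -92660988960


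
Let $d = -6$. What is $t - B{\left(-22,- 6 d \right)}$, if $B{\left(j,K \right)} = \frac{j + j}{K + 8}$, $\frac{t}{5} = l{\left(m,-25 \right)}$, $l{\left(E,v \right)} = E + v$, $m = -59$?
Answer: $-419$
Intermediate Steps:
$t = -420$ ($t = 5 \left(-59 - 25\right) = 5 \left(-84\right) = -420$)
$B{\left(j,K \right)} = \frac{2 j}{8 + K}$
$t - B{\left(-22,- 6 d \right)} = -420 - 2 \left(-22\right) \frac{1}{8 - -36} = -420 - 2 \left(-22\right) \frac{1}{8 + 36} = -420 - 2 \left(-22\right) \frac{1}{44} = -420 - -1 = -420 + 1 = -419$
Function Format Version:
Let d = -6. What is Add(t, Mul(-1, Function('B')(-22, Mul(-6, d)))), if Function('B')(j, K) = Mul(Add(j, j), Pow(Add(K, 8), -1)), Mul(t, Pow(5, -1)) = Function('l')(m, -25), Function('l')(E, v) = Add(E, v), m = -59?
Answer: -419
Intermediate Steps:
t = -420 (t = Mul(5, Add(-59, -25)) = Mul(5, -84) = -420)
Function('B')(j, K) = Mul(2, j, Pow(Add(8, K), -1)) (Function('B')(j, K) = Mul(Mul(2, j), Pow(Add(8, K), -1)) = Mul(2, j, Pow(Add(8, K), -1)))
Add(t, Mul(-1, Function('B')(-22, Mul(-6, d)))) = Add(-420, Mul(-1, Mul(2, -22, Pow(Add(8, Mul(-6, -6)), -1)))) = Add(-420, Mul(-1, Mul(2, -22, Pow(Add(8, 36), -1)))) = Add(-420, Mul(-1, Mul(2, -22, Pow(44, -1)))) = Add(-420, Mul(-1, Mul(2, -22, Rational(1, 44)))) = Add(-420, Mul(-1, -1)) = Add(-420, 1) = -419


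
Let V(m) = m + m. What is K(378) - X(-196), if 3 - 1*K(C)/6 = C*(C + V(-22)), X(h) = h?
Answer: -757298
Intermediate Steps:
V(m) = 2*m
K(C) = 18 - 6*C*(-44 + C) (K(C) = 18 - 6*C*(C + 2*(-22)) = 18 - 6*C*(C - 44) = 18 - 6*C*(-44 + C))
K(378) - X(-196) = (18 - 6*378² + 264*378) - 1*(-196) = (18 - 6*142884 + 99792) + 196 = (18 - 857304 + 99792) + 196 = -757494 + 196 = -757298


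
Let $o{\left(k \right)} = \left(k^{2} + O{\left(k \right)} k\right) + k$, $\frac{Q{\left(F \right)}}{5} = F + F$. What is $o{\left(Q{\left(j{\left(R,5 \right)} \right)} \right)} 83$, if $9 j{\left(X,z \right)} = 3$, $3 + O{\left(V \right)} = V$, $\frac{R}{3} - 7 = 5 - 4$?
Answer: $\frac{11620}{9} \approx 1291.1$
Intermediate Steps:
$R = 24$ ($R = 21 + 3 \left(5 - 4\right) = 21 + 3 \cdot 1 = 21 + 3 = 24$)
$O{\left(V \right)} = -3 + V$
$j{\left(X,z \right)} = \frac{1}{3}$ ($j{\left(X,z \right)} = \frac{1}{9} \cdot 3 = \frac{1}{3}$)
$Q{\left(F \right)} = 10 F$ ($Q{\left(F \right)} = 5 \left(F + F\right) = 5 \cdot 2 F = 10 F$)
$o{\left(k \right)} = k + k^{2} + k \left(-3 + k\right)$ ($o{\left(k \right)} = \left(k^{2} + \left(-3 + k\right) k\right) + k = \left(k^{2} + k \left(-3 + k\right)\right) + k = k + k^{2} + k \left(-3 + k\right)$)
$o{\left(Q{\left(j{\left(R,5 \right)} \right)} \right)} 83 = 2 \cdot 10 \cdot \frac{1}{3} \left(-1 + 10 \cdot \frac{1}{3}\right) 83 = 2 \cdot \frac{10}{3} \left(-1 + \frac{10}{3}\right) 83 = 2 \cdot \frac{10}{3} \cdot \frac{7}{3} \cdot 83 = \frac{140}{9} \cdot 83 = \frac{11620}{9}$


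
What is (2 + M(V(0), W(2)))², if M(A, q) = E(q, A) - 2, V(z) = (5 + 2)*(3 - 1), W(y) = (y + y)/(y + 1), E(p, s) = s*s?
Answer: 38416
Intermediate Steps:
E(p, s) = s²
W(y) = 2*y/(1 + y) (W(y) = (2*y)/(1 + y) = 2*y/(1 + y))
V(z) = 14 (V(z) = 7*2 = 14)
M(A, q) = -2 + A² (M(A, q) = A² - 2 = -2 + A²)
(2 + M(V(0), W(2)))² = (2 + (-2 + 14²))² = (2 + (-2 + 196))² = (2 + 194)² = 196² = 38416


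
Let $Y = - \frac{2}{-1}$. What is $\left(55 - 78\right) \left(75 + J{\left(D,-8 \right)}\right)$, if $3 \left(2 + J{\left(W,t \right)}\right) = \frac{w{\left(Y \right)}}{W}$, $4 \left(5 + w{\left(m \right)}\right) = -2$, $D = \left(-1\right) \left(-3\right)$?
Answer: $- \frac{29969}{18} \approx -1664.9$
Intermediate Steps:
$D = 3$
$Y = 2$ ($Y = \left(-2\right) \left(-1\right) = 2$)
$w{\left(m \right)} = - \frac{11}{2}$ ($w{\left(m \right)} = -5 + \frac{1}{4} \left(-2\right) = -5 - \frac{1}{2} = - \frac{11}{2}$)
$J{\left(W,t \right)} = -2 - \frac{11}{6 W}$ ($J{\left(W,t \right)} = -2 + \frac{\left(- \frac{11}{2}\right) \frac{1}{W}}{3} = -2 - \frac{11}{6 W}$)
$\left(55 - 78\right) \left(75 + J{\left(D,-8 \right)}\right) = \left(55 - 78\right) \left(75 - \left(2 + \frac{11}{6 \cdot 3}\right)\right) = - 23 \left(75 - \frac{47}{18}\right) = \left(-23\right) \frac{1303}{18} = - \frac{29969}{18}$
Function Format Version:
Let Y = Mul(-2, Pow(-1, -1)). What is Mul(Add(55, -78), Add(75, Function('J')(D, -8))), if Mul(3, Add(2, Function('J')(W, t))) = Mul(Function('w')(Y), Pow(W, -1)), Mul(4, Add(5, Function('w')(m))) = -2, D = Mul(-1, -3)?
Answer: Rational(-29969, 18) ≈ -1664.9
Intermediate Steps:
D = 3
Y = 2 (Y = Mul(-2, -1) = 2)
Function('w')(m) = Rational(-11, 2) (Function('w')(m) = Add(-5, Mul(Rational(1, 4), -2)) = Add(-5, Rational(-1, 2)) = Rational(-11, 2))
Function('J')(W, t) = Add(-2, Mul(Rational(-11, 6), Pow(W, -1))) (Function('J')(W, t) = Add(-2, Mul(Rational(1, 3), Mul(Rational(-11, 2), Pow(W, -1)))) = Add(-2, Mul(Rational(-11, 6), Pow(W, -1))))
Mul(Add(55, -78), Add(75, Function('J')(D, -8))) = Mul(Add(55, -78), Add(75, Add(-2, Mul(Rational(-11, 6), Pow(3, -1))))) = Mul(-23, Add(75, Add(-2, Mul(Rational(-11, 6), Rational(1, 3))))) = Mul(-23, Add(75, Add(-2, Rational(-11, 18)))) = Mul(-23, Add(75, Rational(-47, 18))) = Mul(-23, Rational(1303, 18)) = Rational(-29969, 18)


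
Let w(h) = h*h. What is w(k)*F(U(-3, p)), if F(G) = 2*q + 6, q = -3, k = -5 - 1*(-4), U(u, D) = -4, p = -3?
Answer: 0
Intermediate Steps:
k = -1 (k = -5 + 4 = -1)
w(h) = h²
F(G) = 0 (F(G) = 2*(-3) + 6 = -6 + 6 = 0)
w(k)*F(U(-3, p)) = (-1)²*0 = 1*0 = 0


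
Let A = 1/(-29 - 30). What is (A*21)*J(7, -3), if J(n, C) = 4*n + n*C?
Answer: -147/59 ≈ -2.4915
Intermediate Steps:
A = -1/59 (A = 1/(-59) = -1/59 ≈ -0.016949)
J(n, C) = 4*n + C*n
(A*21)*J(7, -3) = (-1/59*21)*(7*(4 - 3)) = -147/59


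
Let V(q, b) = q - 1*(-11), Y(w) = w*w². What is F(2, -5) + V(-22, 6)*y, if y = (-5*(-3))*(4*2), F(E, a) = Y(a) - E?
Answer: -1447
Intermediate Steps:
Y(w) = w³
V(q, b) = 11 + q (V(q, b) = q + 11 = 11 + q)
F(E, a) = a³ - E
y = 120 (y = 15*8 = 120)
F(2, -5) + V(-22, 6)*y = ((-5)³ - 1*2) + (11 - 22)*120 = (-125 - 2) - 11*120 = -127 - 1320 = -1447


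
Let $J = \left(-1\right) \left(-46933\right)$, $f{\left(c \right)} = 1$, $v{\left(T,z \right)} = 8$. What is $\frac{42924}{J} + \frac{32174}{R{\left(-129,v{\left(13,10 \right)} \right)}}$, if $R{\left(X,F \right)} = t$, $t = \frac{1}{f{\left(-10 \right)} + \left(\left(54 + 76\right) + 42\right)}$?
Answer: $\frac{261233908090}{46933} \approx 5.5661 \cdot 10^{6}$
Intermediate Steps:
$t = \frac{1}{173}$ ($t = \frac{1}{1 + \left(\left(54 + 76\right) + 42\right)} = \frac{1}{1 + \left(130 + 42\right)} = \frac{1}{1 + 172} = \frac{1}{173} \approx 0.0057803$)
$J = 46933$
$R{\left(X,F \right)} = \frac{1}{173}$
$\frac{42924}{J} + \frac{32174}{R{\left(-129,v{\left(13,10 \right)} \right)}} = \frac{42924}{46933} + 32174 \frac{1}{\frac{1}{173}} = 42924 \cdot \frac{1}{46933} + 32174 \cdot 173 = \frac{42924}{46933} + 5566102 = \frac{261233908090}{46933}$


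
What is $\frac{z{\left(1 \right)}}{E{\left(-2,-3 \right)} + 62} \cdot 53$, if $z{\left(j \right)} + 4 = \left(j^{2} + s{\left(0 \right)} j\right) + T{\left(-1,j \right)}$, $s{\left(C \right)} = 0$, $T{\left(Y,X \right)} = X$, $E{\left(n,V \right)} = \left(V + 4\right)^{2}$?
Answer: $- \frac{106}{63} \approx -1.6825$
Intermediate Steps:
$E{\left(n,V \right)} = \left(4 + V\right)^{2}$
$z{\left(j \right)} = -4 + j + j^{2}$ ($z{\left(j \right)} = -4 + \left(\left(j^{2} + 0 j\right) + j\right) = -4 + \left(\left(j^{2} + 0\right) + j\right) = -4 + \left(j^{2} + j\right) = -4 + \left(j + j^{2}\right) = -4 + j + j^{2}$)
$\frac{z{\left(1 \right)}}{E{\left(-2,-3 \right)} + 62} \cdot 53 = \frac{-4 + 1 + 1^{2}}{\left(4 - 3\right)^{2} + 62} \cdot 53 = \frac{-4 + 1 + 1}{1^{2} + 62} \cdot 53 = \frac{1}{1 + 62} \left(-2\right) 53 = \frac{1}{63} \left(-2\right) 53 = \left(- \frac{2}{63}\right) 53 = - \frac{106}{63}$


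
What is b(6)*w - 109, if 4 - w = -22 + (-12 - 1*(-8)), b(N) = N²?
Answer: 971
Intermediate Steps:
w = 30 (w = 4 - (-22 + (-12 - 1*(-8))) = 4 - (-22 + (-12 + 8)) = 4 - (-22 - 4) = 4 - 1*(-26) = 4 + 26 = 30)
b(6)*w - 109 = 6²*30 - 109 = 36*30 - 109 = 1080 - 109 = 971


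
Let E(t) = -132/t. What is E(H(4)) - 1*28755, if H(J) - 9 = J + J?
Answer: -488967/17 ≈ -28763.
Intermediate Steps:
H(J) = 9 + 2*J (H(J) = 9 + (J + J) = 9 + 2*J)
E(H(4)) - 1*28755 = -132/(9 + 2*4) - 1*28755 = -132/(9 + 8) - 28755 = -132/17 - 28755 = -488967/17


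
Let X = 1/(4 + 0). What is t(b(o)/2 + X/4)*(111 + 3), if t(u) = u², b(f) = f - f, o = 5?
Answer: 57/128 ≈ 0.44531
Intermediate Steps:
X = ¼ (X = 1/4 = ¼ ≈ 0.25000)
b(f) = 0
t(b(o)/2 + X/4)*(111 + 3) = (0/2 + (¼)/4)²*(111 + 3) = (0*(½) + (¼)*(¼))²*114 = (0 + 1/16)²*114 = (1/16)²*114 = (1/256)*114 = 57/128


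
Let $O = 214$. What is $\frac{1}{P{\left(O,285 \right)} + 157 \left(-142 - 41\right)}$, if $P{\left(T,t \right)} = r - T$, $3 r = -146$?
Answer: $- \frac{3}{86981} \approx -3.449 \cdot 10^{-5}$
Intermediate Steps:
$r = - \frac{146}{3}$ ($r = \frac{1}{3} \left(-146\right) = - \frac{146}{3} \approx -48.667$)
$P{\left(T,t \right)} = - \frac{146}{3} - T$
$\frac{1}{P{\left(O,285 \right)} + 157 \left(-142 - 41\right)} = \frac{1}{\left(- \frac{146}{3} - 214\right) + 157 \left(-142 - 41\right)} = \frac{1}{\left(- \frac{146}{3} - 214\right) + 157 \left(-183\right)} = \frac{1}{- \frac{788}{3} - 28731} = \frac{1}{- \frac{86981}{3}} = - \frac{3}{86981}$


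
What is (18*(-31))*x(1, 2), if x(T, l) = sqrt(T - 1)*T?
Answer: 0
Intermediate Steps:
x(T, l) = T*sqrt(-1 + T) (x(T, l) = sqrt(-1 + T)*T = T*sqrt(-1 + T))
(18*(-31))*x(1, 2) = (18*(-31))*(1*sqrt(-1 + 1)) = -558*sqrt(0) = -558*0 = 0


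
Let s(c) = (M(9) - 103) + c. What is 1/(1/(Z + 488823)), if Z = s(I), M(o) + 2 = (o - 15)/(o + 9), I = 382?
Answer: 1467299/3 ≈ 4.8910e+5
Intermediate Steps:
M(o) = -2 + (-15 + o)/(9 + o) (M(o) = -2 + (o - 15)/(o + 9) = -2 + (-15 + o)/(9 + o))
s(c) = -316/3 + c (s(c) = ((-33 - 1*9)/(9 + 9) - 103) + c = ((-33 - 9)/18 - 103) + c = ((1/18)*(-42) - 103) + c = (-7/3 - 103) + c = -316/3 + c)
Z = 830/3 (Z = -316/3 + 382 = 830/3 ≈ 276.67)
1/(1/(Z + 488823)) = 1/(1/(830/3 + 488823)) = 1/(1/(1467299/3)) = 1/(3/1467299) = 1467299/3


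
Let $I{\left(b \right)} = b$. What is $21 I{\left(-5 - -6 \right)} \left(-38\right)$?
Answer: $-798$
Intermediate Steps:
$21 I{\left(-5 - -6 \right)} \left(-38\right) = 21 \left(-5 - -6\right) \left(-38\right) = 21 \left(-5 + 6\right) \left(-38\right) = 21 \cdot 1 \left(-38\right) = 21 \left(-38\right) = -798$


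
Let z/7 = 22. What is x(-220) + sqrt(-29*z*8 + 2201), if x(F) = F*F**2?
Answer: -10648000 + I*sqrt(33527) ≈ -1.0648e+7 + 183.1*I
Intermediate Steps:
z = 154 (z = 7*22 = 154)
x(F) = F**3
x(-220) + sqrt(-29*z*8 + 2201) = (-220)**3 + sqrt(-29*154*8 + 2201) = -10648000 + sqrt(-4466*8 + 2201) = -10648000 + sqrt(-35728 + 2201) = -10648000 + sqrt(-33527) = -10648000 + I*sqrt(33527)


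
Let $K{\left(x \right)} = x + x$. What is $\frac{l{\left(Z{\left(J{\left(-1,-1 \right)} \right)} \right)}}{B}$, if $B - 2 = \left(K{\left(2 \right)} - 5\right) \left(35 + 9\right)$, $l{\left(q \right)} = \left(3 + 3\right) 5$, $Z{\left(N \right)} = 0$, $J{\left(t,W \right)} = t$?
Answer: $- \frac{5}{7} \approx -0.71429$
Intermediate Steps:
$K{\left(x \right)} = 2 x$
$l{\left(q \right)} = 30$ ($l{\left(q \right)} = 6 \cdot 5 = 30$)
$B = -42$ ($B = 2 + \left(2 \cdot 2 - 5\right) \left(35 + 9\right) = 2 + \left(4 - 5\right) 44 = 2 - 44 = -42$)
$\frac{l{\left(Z{\left(J{\left(-1,-1 \right)} \right)} \right)}}{B} = \frac{30}{-42} = 30 \left(- \frac{1}{42}\right) = - \frac{5}{7}$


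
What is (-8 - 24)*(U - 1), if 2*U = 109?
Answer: -1712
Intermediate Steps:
U = 109/2 (U = (½)*109 = 109/2 ≈ 54.500)
(-8 - 24)*(U - 1) = (-8 - 24)*(109/2 - 1) = -32*107/2 = -1712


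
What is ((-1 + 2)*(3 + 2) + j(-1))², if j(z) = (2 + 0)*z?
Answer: 9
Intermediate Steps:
j(z) = 2*z
((-1 + 2)*(3 + 2) + j(-1))² = ((-1 + 2)*(3 + 2) + 2*(-1))² = (1*5 - 2)² = (5 - 2)² = 3² = 9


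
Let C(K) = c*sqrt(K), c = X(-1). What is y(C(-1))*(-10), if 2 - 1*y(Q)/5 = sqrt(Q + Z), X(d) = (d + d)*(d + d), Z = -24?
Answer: -100 + 100*sqrt(-6 + I) ≈ -79.658 + 245.79*I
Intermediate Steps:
X(d) = 4*d**2 (X(d) = (2*d)*(2*d) = 4*d**2)
c = 4 (c = 4*(-1)**2 = 4*1 = 4)
C(K) = 4*sqrt(K)
y(Q) = 10 - 5*sqrt(-24 + Q) (y(Q) = 10 - 5*sqrt(Q - 24) = 10 - 5*sqrt(-24 + Q))
y(C(-1))*(-10) = (10 - 5*sqrt(-24 + 4*sqrt(-1)))*(-10) = (10 - 5*sqrt(-24 + 4*I))*(-10) = -100 + 50*sqrt(-24 + 4*I)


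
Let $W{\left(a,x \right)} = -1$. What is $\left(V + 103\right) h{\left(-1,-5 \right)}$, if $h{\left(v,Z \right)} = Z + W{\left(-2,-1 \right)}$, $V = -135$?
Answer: $192$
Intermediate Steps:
$h{\left(v,Z \right)} = -1 + Z$ ($h{\left(v,Z \right)} = Z - 1 = -1 + Z$)
$\left(V + 103\right) h{\left(-1,-5 \right)} = \left(-135 + 103\right) \left(-1 - 5\right) = \left(-32\right) \left(-6\right) = 192$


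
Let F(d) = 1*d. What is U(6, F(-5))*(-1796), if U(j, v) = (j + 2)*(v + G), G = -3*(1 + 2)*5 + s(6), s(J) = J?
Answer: 632192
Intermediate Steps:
G = -39 (G = -3*(1 + 2)*5 + 6 = -3*3*5 + 6 = -9*5 + 6 = -45 + 6 = -39)
F(d) = d
U(j, v) = (-39 + v)*(2 + j) (U(j, v) = (j + 2)*(v - 39) = (2 + j)*(-39 + v) = (-39 + v)*(2 + j))
U(6, F(-5))*(-1796) = (-78 - 39*6 + 2*(-5) + 6*(-5))*(-1796) = (-78 - 234 - 10 - 30)*(-1796) = -352*(-1796) = 632192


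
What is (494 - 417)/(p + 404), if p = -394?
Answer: 77/10 ≈ 7.7000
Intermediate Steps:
(494 - 417)/(p + 404) = (494 - 417)/(-394 + 404) = 77/10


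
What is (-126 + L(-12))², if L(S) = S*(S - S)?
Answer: 15876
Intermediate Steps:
L(S) = 0 (L(S) = S*0 = 0)
(-126 + L(-12))² = (-126 + 0)² = (-126)² = 15876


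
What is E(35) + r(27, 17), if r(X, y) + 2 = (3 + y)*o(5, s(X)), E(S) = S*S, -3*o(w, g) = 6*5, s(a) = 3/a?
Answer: 1023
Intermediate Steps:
o(w, g) = -10 (o(w, g) = -2*5 = -1/3*30 = -10)
E(S) = S**2
r(X, y) = -32 - 10*y (r(X, y) = -2 + (3 + y)*(-10) = -2 + (-30 - 10*y) = -32 - 10*y)
E(35) + r(27, 17) = 35**2 + (-32 - 10*17) = 1225 + (-32 - 170) = 1225 - 202 = 1023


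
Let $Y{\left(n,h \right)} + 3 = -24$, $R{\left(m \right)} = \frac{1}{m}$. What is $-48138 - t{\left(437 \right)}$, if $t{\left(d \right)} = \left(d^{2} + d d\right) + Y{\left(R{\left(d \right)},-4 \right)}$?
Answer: $-430049$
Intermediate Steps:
$Y{\left(n,h \right)} = -27$ ($Y{\left(n,h \right)} = -3 - 24 = -27$)
$t{\left(d \right)} = -27 + 2 d^{2}$ ($t{\left(d \right)} = \left(d^{2} + d d\right) - 27 = \left(d^{2} + d^{2}\right) - 27 = 2 d^{2} - 27 = -27 + 2 d^{2}$)
$-48138 - t{\left(437 \right)} = -48138 - \left(-27 + 2 \cdot 437^{2}\right) = -48138 - \left(-27 + 2 \cdot 190969\right) = -48138 - \left(-27 + 381938\right) = -48138 - 381911 = -430049$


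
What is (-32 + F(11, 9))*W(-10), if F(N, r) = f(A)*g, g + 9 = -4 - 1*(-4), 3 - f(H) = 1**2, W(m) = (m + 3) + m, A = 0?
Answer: 850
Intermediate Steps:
W(m) = 3 + 2*m (W(m) = (3 + m) + m = 3 + 2*m)
f(H) = 2 (f(H) = 3 - 1*1**2 = 3 - 1*1 = 3 - 1 = 2)
g = -9 (g = -9 + (-4 - 1*(-4)) = -9 + (-4 + 4) = -9 + 0 = -9)
F(N, r) = -18 (F(N, r) = 2*(-9) = -18)
(-32 + F(11, 9))*W(-10) = (-32 - 18)*(3 + 2*(-10)) = -50*(3 - 20) = -50*(-17) = 850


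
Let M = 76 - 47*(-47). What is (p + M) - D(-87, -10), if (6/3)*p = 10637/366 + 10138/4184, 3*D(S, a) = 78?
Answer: 1741706977/765672 ≈ 2274.7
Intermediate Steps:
D(S, a) = 26 (D(S, a) = (1/3)*78 = 26)
M = 2285 (M = 76 + 2209 = 2285)
p = 12053929/765672 (p = (10637/366 + 10138/4184)/2 = (10637*(1/366) + 10138*(1/4184))/2 = (10637/366 + 5069/2092)/2 = (1/2)*(12053929/382836) = 12053929/765672 ≈ 15.743)
(p + M) - D(-87, -10) = (12053929/765672 + 2285) - 1*26 = 1761614449/765672 - 26 = 1741706977/765672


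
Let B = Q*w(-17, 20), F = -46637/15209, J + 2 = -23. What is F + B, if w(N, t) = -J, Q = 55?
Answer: 20865738/15209 ≈ 1371.9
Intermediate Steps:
J = -25 (J = -2 - 23 = -25)
w(N, t) = 25 (w(N, t) = -1*(-25) = 25)
F = -46637/15209 (F = -46637*1/15209 = -46637/15209 ≈ -3.0664)
B = 1375 (B = 55*25 = 1375)
F + B = -46637/15209 + 1375 = 20865738/15209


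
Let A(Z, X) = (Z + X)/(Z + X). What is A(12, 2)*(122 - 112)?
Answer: 10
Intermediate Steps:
A(Z, X) = 1 (A(Z, X) = (X + Z)/(X + Z) = 1)
A(12, 2)*(122 - 112) = 1*(122 - 112) = 1*10 = 10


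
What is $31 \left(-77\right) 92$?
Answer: $-219604$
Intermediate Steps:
$31 \left(-77\right) 92 = \left(-2387\right) 92 = -219604$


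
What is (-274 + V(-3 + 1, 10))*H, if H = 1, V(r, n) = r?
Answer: -276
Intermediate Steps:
(-274 + V(-3 + 1, 10))*H = (-274 + (-3 + 1))*1 = (-274 - 2)*1 = -276*1 = -276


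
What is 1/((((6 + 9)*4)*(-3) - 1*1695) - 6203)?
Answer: -1/8078 ≈ -0.00012379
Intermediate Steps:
1/((((6 + 9)*4)*(-3) - 1*1695) - 6203) = 1/(((15*4)*(-3) - 1695) - 6203) = 1/((60*(-3) - 1695) - 6203) = 1/((-180 - 1695) - 6203) = 1/(-1875 - 6203) = 1/(-8078) = -1/8078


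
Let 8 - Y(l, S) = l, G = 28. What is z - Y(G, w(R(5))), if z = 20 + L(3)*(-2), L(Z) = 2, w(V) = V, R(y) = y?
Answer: 36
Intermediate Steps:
Y(l, S) = 8 - l
z = 16 (z = 20 + 2*(-2) = 20 - 4 = 16)
z - Y(G, w(R(5))) = 16 - (8 - 1*28) = 16 - (8 - 28) = 16 - 1*(-20) = 16 + 20 = 36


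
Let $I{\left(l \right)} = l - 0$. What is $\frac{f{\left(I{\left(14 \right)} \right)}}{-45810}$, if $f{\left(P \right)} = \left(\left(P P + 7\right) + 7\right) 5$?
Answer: $- \frac{35}{1527} \approx -0.022921$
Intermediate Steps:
$I{\left(l \right)} = l$ ($I{\left(l \right)} = l + 0 = l$)
$f{\left(P \right)} = 70 + 5 P^{2}$ ($f{\left(P \right)} = \left(\left(P^{2} + 7\right) + 7\right) 5 = \left(\left(7 + P^{2}\right) + 7\right) 5 = \left(14 + P^{2}\right) 5 = 70 + 5 P^{2}$)
$\frac{f{\left(I{\left(14 \right)} \right)}}{-45810} = \frac{70 + 5 \cdot 14^{2}}{-45810} = \left(70 + 5 \cdot 196\right) \left(- \frac{1}{45810}\right) = \left(70 + 980\right) \left(- \frac{1}{45810}\right) = 1050 \left(- \frac{1}{45810}\right) = - \frac{35}{1527}$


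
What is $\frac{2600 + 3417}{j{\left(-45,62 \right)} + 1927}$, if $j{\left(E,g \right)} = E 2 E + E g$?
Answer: $\frac{6017}{3187} \approx 1.888$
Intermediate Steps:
$j{\left(E,g \right)} = 2 E^{2} + E g$ ($j{\left(E,g \right)} = 2 E E + E g = 2 E^{2} + E g$)
$\frac{2600 + 3417}{j{\left(-45,62 \right)} + 1927} = \frac{2600 + 3417}{- 45 \left(62 + 2 \left(-45\right)\right) + 1927} = \frac{6017}{- 45 \left(62 - 90\right) + 1927} = \frac{6017}{\left(-45\right) \left(-28\right) + 1927} = \frac{6017}{1260 + 1927} = \frac{6017}{3187}$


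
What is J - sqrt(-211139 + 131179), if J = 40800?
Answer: 40800 - 2*I*sqrt(19990) ≈ 40800.0 - 282.77*I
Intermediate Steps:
J - sqrt(-211139 + 131179) = 40800 - sqrt(-211139 + 131179) = 40800 - sqrt(-79960) = 40800 - 2*I*sqrt(19990)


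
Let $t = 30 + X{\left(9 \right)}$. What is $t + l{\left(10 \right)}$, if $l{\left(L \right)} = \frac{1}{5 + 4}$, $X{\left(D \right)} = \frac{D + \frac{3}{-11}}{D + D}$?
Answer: $\frac{3029}{99} \approx 30.596$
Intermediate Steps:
$X{\left(D \right)} = \frac{- \frac{3}{11} + D}{2 D}$ ($X{\left(D \right)} = \frac{D + 3 \left(- \frac{1}{11}\right)}{2 D} = \left(D - \frac{3}{11}\right) \frac{1}{2 D} = \left(- \frac{3}{11} + D\right) \frac{1}{2 D} = \frac{- \frac{3}{11} + D}{2 D}$)
$t = \frac{1006}{33}$ ($t = 30 + \frac{-3 + 11 \cdot 9}{22 \cdot 9} = 30 + \frac{1}{22} \cdot \frac{1}{9} \left(-3 + 99\right) = 30 + \frac{1}{22} \cdot \frac{1}{9} \cdot 96 = 30 + \frac{16}{33} = \frac{1006}{33} \approx 30.485$)
$l{\left(L \right)} = \frac{1}{9}$
$t + l{\left(10 \right)} = \frac{1006}{33} + \frac{1}{9} = \frac{3029}{99}$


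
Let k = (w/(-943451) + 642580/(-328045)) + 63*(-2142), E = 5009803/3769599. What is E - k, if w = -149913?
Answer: 31488212430117813520864/233333943554889741 ≈ 1.3495e+5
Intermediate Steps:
E = 5009803/3769599 (E = 5009803*(1/3769599) = 5009803/3769599 ≈ 1.3290)
k = -8353117222532113/61898876659 (k = (-149913/(-943451) + 642580/(-328045)) + 63*(-2142) = (-149913*(-1/943451) + 642580*(-1/328045)) - 134946 = (149913/943451 - 128516/65609) - 134946 = -111412906699/61898876659 - 134946 = -8353117222532113/61898876659 ≈ -1.3495e+5)
E - k = 5009803/3769599 - 1*(-8353117222532113/61898876659) = 5009803/3769599 + 8353117222532113/61898876659 = 31488212430117813520864/233333943554889741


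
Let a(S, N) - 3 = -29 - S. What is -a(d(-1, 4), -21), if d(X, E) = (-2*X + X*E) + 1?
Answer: 25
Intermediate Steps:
d(X, E) = 1 - 2*X + E*X (d(X, E) = (-2*X + E*X) + 1 = 1 - 2*X + E*X)
a(S, N) = -26 - S (a(S, N) = 3 + (-29 - S) = -26 - S)
-a(d(-1, 4), -21) = -(-26 - (1 - 2*(-1) + 4*(-1))) = -(-26 - (1 + 2 - 4)) = -(-26 - 1*(-1)) = -(-26 + 1) = -1*(-25) = 25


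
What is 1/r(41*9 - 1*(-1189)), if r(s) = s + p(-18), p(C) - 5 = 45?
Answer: 1/1608 ≈ 0.00062189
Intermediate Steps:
p(C) = 50 (p(C) = 5 + 45 = 50)
r(s) = 50 + s (r(s) = s + 50 = 50 + s)
1/r(41*9 - 1*(-1189)) = 1/(50 + (41*9 - 1*(-1189))) = 1/(50 + (369 + 1189)) = 1/(50 + 1558) = 1/1608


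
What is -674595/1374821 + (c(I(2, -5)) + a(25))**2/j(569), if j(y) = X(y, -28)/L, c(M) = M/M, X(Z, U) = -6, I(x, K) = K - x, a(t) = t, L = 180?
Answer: -1467476025/72359 ≈ -20281.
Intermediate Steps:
c(M) = 1
j(y) = -1/30 (j(y) = -6/180 = -6*1/180 = -1/30)
-674595/1374821 + (c(I(2, -5)) + a(25))**2/j(569) = -674595/1374821 + (1 + 25)**2/(-1/30) = -674595*1/1374821 + 26**2*(-30) = -35505/72359 + 676*(-30) = -35505/72359 - 20280 = -1467476025/72359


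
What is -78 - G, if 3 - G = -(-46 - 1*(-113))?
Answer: -148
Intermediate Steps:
G = 70 (G = 3 - (-1)*(-46 - 1*(-113)) = 3 - (-1)*(-46 + 113) = 3 - (-1)*67 = 3 - 1*(-67) = 3 + 67 = 70)
-78 - G = -78 - 1*70 = -78 - 70 = -148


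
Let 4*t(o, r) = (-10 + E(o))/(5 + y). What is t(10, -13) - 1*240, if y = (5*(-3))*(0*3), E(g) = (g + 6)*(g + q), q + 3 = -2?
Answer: -473/2 ≈ -236.50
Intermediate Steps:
q = -5 (q = -3 - 2 = -5)
E(g) = (-5 + g)*(6 + g) (E(g) = (g + 6)*(g - 5) = (6 + g)*(-5 + g) = (-5 + g)*(6 + g))
y = 0 (y = -15*0 = 0)
t(o, r) = -2 + o/20 + o²/20 (t(o, r) = ((-10 + (-30 + o + o²))/(5 + 0))/4 = ((-40 + o + o²)/5)/4 = ((-40 + o + o²)*(⅕))/4 = (-8 + o/5 + o²/5)/4 = -2 + o/20 + o²/20)
t(10, -13) - 1*240 = (-2 + (1/20)*10 + (1/20)*10²) - 1*240 = (-2 + ½ + (1/20)*100) - 240 = (-2 + ½ + 5) - 240 = 7/2 - 240 = -473/2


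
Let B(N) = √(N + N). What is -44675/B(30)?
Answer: -8935*√15/6 ≈ -5767.5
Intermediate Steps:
B(N) = √2*√N (B(N) = √(2*N) = √2*√N)
-44675/B(30) = -44675*√15/30 = -8935*√15/6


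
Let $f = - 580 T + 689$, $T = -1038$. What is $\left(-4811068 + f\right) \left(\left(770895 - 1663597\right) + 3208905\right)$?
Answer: $-9747367416817$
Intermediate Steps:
$f = 602729$ ($f = \left(-580\right) \left(-1038\right) + 689 = 602040 + 689 = 602729$)
$\left(-4811068 + f\right) \left(\left(770895 - 1663597\right) + 3208905\right) = \left(-4811068 + 602729\right) \left(\left(770895 - 1663597\right) + 3208905\right) = - 4208339 \left(\left(770895 - 1663597\right) + 3208905\right) = - 4208339 \left(-892702 + 3208905\right) = \left(-4208339\right) 2316203 = -9747367416817$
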